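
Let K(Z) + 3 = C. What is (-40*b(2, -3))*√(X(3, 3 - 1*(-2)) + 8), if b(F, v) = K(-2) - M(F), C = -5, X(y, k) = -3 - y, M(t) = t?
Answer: 400*√2 ≈ 565.69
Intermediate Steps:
K(Z) = -8 (K(Z) = -3 - 5 = -8)
b(F, v) = -8 - F
(-40*b(2, -3))*√(X(3, 3 - 1*(-2)) + 8) = (-40*(-8 - 1*2))*√((-3 - 1*3) + 8) = (-40*(-8 - 2))*√((-3 - 3) + 8) = (-40*(-10))*√(-6 + 8) = 400*√2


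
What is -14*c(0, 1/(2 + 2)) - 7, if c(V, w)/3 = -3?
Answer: 119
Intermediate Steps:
c(V, w) = -9 (c(V, w) = 3*(-3) = -9)
-14*c(0, 1/(2 + 2)) - 7 = -14*(-9) - 7 = 126 - 7 = 119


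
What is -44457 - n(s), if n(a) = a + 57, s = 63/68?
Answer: -3027015/68 ≈ -44515.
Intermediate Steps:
s = 63/68 (s = 63*(1/68) = 63/68 ≈ 0.92647)
n(a) = 57 + a
-44457 - n(s) = -44457 - (57 + 63/68) = -44457 - 1*3939/68 = -44457 - 3939/68 = -3027015/68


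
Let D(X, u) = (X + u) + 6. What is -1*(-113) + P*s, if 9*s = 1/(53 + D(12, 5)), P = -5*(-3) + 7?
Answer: 38657/342 ≈ 113.03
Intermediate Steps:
D(X, u) = 6 + X + u
P = 22 (P = 15 + 7 = 22)
s = 1/684 (s = 1/(9*(53 + (6 + 12 + 5))) = 1/(9*(53 + 23)) = (1/9)/76 = (1/9)*(1/76) = 1/684 ≈ 0.0014620)
-1*(-113) + P*s = -1*(-113) + 22*(1/684) = 113 + 11/342 = 38657/342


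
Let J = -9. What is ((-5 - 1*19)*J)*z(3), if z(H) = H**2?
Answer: 1944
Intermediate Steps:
((-5 - 1*19)*J)*z(3) = ((-5 - 1*19)*(-9))*3**2 = ((-5 - 19)*(-9))*9 = -24*(-9)*9 = 216*9 = 1944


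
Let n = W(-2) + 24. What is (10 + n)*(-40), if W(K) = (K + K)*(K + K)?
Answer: -2000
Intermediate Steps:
W(K) = 4*K**2 (W(K) = (2*K)*(2*K) = 4*K**2)
n = 40 (n = 4*(-2)**2 + 24 = 4*4 + 24 = 16 + 24 = 40)
(10 + n)*(-40) = (10 + 40)*(-40) = 50*(-40) = -2000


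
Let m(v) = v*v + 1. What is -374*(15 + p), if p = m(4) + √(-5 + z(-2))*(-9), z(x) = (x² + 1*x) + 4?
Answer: -8602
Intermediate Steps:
z(x) = 4 + x + x² (z(x) = (x² + x) + 4 = (x + x²) + 4 = 4 + x + x²)
m(v) = 1 + v² (m(v) = v² + 1 = 1 + v²)
p = 8 (p = (1 + 4²) + √(-5 + (4 - 2 + (-2)²))*(-9) = (1 + 16) + √(-5 + (4 - 2 + 4))*(-9) = 17 + √(-5 + 6)*(-9) = 17 + √1*(-9) = 17 + 1*(-9) = 17 - 9 = 8)
-374*(15 + p) = -374*(15 + 8) = -374*23 = -8602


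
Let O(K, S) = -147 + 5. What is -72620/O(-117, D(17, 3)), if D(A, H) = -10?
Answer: 36310/71 ≈ 511.41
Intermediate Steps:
O(K, S) = -142
-72620/O(-117, D(17, 3)) = -72620/(-142) = -72620*(-1/142) = 36310/71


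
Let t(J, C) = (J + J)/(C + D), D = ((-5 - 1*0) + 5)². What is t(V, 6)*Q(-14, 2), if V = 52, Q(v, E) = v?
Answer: -728/3 ≈ -242.67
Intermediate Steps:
D = 0 (D = ((-5 + 0) + 5)² = (-5 + 5)² = 0² = 0)
t(J, C) = 2*J/C (t(J, C) = (J + J)/(C + 0) = (2*J)/C = 2*J/C)
t(V, 6)*Q(-14, 2) = (2*52/6)*(-14) = (2*52*(⅙))*(-14) = (52/3)*(-14) = -728/3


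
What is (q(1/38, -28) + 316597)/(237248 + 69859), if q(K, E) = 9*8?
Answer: 316669/307107 ≈ 1.0311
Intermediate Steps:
q(K, E) = 72
(q(1/38, -28) + 316597)/(237248 + 69859) = (72 + 316597)/(237248 + 69859) = 316669/307107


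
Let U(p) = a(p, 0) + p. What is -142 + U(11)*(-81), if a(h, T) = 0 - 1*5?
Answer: -628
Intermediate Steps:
a(h, T) = -5 (a(h, T) = 0 - 5 = -5)
U(p) = -5 + p
-142 + U(11)*(-81) = -142 + (-5 + 11)*(-81) = -142 + 6*(-81) = -142 - 486 = -628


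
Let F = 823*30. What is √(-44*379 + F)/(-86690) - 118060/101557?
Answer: -118060/101557 - √8014/86690 ≈ -1.1635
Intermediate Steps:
F = 24690
√(-44*379 + F)/(-86690) - 118060/101557 = √(-44*379 + 24690)/(-86690) - 118060/101557 = √(-16676 + 24690)*(-1/86690) - 118060*1/101557 = √8014*(-1/86690) - 118060/101557 = -√8014/86690 - 118060/101557 = -118060/101557 - √8014/86690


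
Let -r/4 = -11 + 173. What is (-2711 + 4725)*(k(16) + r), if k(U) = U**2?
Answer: -789488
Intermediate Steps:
r = -648 (r = -4*(-11 + 173) = -4*162 = -648)
(-2711 + 4725)*(k(16) + r) = (-2711 + 4725)*(16**2 - 648) = 2014*(256 - 648) = 2014*(-392) = -789488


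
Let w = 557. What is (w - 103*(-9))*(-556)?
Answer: -825104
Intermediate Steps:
(w - 103*(-9))*(-556) = (557 - 103*(-9))*(-556) = (557 + 927)*(-556) = 1484*(-556) = -825104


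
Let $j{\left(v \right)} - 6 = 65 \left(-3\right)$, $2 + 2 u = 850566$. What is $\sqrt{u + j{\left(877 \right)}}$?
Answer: $\sqrt{425093} \approx 651.99$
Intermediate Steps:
$u = 425282$ ($u = -1 + \frac{1}{2} \cdot 850566 = -1 + 425283 = 425282$)
$j{\left(v \right)} = -189$ ($j{\left(v \right)} = 6 + 65 \left(-3\right) = 6 - 195 = -189$)
$\sqrt{u + j{\left(877 \right)}} = \sqrt{425282 - 189} = \sqrt{425093}$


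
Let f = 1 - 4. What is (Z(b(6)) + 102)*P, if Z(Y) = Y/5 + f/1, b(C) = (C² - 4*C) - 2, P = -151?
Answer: -15251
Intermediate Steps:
f = -3
b(C) = -2 + C² - 4*C
Z(Y) = -3 + Y/5 (Z(Y) = Y/5 - 3/1 = Y*(⅕) - 3*1 = Y/5 - 3 = -3 + Y/5)
(Z(b(6)) + 102)*P = ((-3 + (-2 + 6² - 4*6)/5) + 102)*(-151) = ((-3 + (-2 + 36 - 24)/5) + 102)*(-151) = ((-3 + (⅕)*10) + 102)*(-151) = ((-3 + 2) + 102)*(-151) = (-1 + 102)*(-151) = 101*(-151) = -15251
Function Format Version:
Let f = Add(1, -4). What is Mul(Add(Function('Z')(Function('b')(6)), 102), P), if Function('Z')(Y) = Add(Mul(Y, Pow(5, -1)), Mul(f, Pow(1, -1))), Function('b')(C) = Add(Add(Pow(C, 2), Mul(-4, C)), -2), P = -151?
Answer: -15251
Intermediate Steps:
f = -3
Function('b')(C) = Add(-2, Pow(C, 2), Mul(-4, C))
Function('Z')(Y) = Add(-3, Mul(Rational(1, 5), Y)) (Function('Z')(Y) = Add(Mul(Y, Pow(5, -1)), Mul(-3, Pow(1, -1))) = Add(Mul(Y, Rational(1, 5)), Mul(-3, 1)) = Add(Mul(Rational(1, 5), Y), -3) = Add(-3, Mul(Rational(1, 5), Y)))
Mul(Add(Function('Z')(Function('b')(6)), 102), P) = Mul(Add(Add(-3, Mul(Rational(1, 5), Add(-2, Pow(6, 2), Mul(-4, 6)))), 102), -151) = Mul(Add(Add(-3, Mul(Rational(1, 5), Add(-2, 36, -24))), 102), -151) = Mul(Add(Add(-3, Mul(Rational(1, 5), 10)), 102), -151) = Mul(Add(Add(-3, 2), 102), -151) = Mul(Add(-1, 102), -151) = Mul(101, -151) = -15251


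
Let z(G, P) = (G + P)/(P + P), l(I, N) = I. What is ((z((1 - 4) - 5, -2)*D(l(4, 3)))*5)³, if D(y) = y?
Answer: 125000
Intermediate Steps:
z(G, P) = (G + P)/(2*P) (z(G, P) = (G + P)/((2*P)) = (G + P)*(1/(2*P)) = (G + P)/(2*P))
((z((1 - 4) - 5, -2)*D(l(4, 3)))*5)³ = ((((½)*(((1 - 4) - 5) - 2)/(-2))*4)*5)³ = ((((½)*(-½)*((-3 - 5) - 2))*4)*5)³ = ((((½)*(-½)*(-8 - 2))*4)*5)³ = ((((½)*(-½)*(-10))*4)*5)³ = (((5/2)*4)*5)³ = (10*5)³ = 50³ = 125000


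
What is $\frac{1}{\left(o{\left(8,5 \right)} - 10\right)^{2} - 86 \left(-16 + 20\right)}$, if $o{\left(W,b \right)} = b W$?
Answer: $\frac{1}{556} \approx 0.0017986$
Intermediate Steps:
$o{\left(W,b \right)} = W b$
$\frac{1}{\left(o{\left(8,5 \right)} - 10\right)^{2} - 86 \left(-16 + 20\right)} = \frac{1}{\left(8 \cdot 5 - 10\right)^{2} - 86 \left(-16 + 20\right)} = \frac{1}{\left(40 - 10\right)^{2} - 344} = \frac{1}{30^{2} - 344} = \frac{1}{900 - 344} = \frac{1}{556}$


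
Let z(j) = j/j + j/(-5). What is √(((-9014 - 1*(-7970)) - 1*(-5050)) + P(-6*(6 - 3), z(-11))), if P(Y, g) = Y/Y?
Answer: √4007 ≈ 63.301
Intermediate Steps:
z(j) = 1 - j/5 (z(j) = 1 + j*(-⅕) = 1 - j/5)
P(Y, g) = 1
√(((-9014 - 1*(-7970)) - 1*(-5050)) + P(-6*(6 - 3), z(-11))) = √(((-9014 - 1*(-7970)) - 1*(-5050)) + 1) = √(((-9014 + 7970) + 5050) + 1) = √((-1044 + 5050) + 1) = √(4006 + 1) = √4007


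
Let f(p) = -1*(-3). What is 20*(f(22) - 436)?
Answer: -8660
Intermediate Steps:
f(p) = 3
20*(f(22) - 436) = 20*(3 - 436) = 20*(-433) = -8660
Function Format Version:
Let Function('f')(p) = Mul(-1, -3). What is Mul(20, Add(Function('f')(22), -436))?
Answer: -8660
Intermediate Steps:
Function('f')(p) = 3
Mul(20, Add(Function('f')(22), -436)) = Mul(20, Add(3, -436)) = Mul(20, -433) = -8660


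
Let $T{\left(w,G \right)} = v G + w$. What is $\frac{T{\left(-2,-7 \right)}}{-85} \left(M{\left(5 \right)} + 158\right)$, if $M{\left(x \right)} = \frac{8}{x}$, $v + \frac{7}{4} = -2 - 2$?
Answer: $- \frac{3591}{50} \approx -71.82$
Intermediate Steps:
$v = - \frac{23}{4}$ ($v = - \frac{7}{4} - 4 = - \frac{23}{4} \approx -5.75$)
$T{\left(w,G \right)} = w - \frac{23 G}{4}$ ($T{\left(w,G \right)} = - \frac{23 G}{4} + w = w - \frac{23 G}{4}$)
$\frac{T{\left(-2,-7 \right)}}{-85} \left(M{\left(5 \right)} + 158\right) = \frac{-2 - - \frac{161}{4}}{-85} \left(\frac{8}{5} + 158\right) = \left(-2 + \frac{161}{4}\right) \left(- \frac{1}{85}\right) \left(8 \cdot \frac{1}{5} + 158\right) = \frac{153}{4} \left(- \frac{1}{85}\right) \left(\frac{8}{5} + 158\right) = \left(- \frac{9}{20}\right) \frac{798}{5} = - \frac{3591}{50}$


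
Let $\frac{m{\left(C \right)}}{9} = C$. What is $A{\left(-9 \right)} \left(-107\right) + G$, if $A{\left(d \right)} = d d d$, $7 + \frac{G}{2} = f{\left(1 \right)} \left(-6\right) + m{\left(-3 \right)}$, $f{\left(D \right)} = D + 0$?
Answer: $77923$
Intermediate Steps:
$m{\left(C \right)} = 9 C$
$f{\left(D \right)} = D$
$G = -80$ ($G = -14 + 2 \left(1 \left(-6\right) + 9 \left(-3\right)\right) = -14 + 2 \left(-6 - 27\right) = -14 + 2 \left(-33\right) = -14 - 66 = -80$)
$A{\left(d \right)} = d^{3}$ ($A{\left(d \right)} = d^{2} d = d^{3}$)
$A{\left(-9 \right)} \left(-107\right) + G = \left(-9\right)^{3} \left(-107\right) - 80 = \left(-729\right) \left(-107\right) - 80 = 78003 - 80 = 77923$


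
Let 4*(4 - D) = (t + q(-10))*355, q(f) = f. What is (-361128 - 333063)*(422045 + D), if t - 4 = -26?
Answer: -294954119799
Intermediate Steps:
t = -22 (t = 4 - 26 = -22)
D = 2844 (D = 4 - (-22 - 10)*355/4 = 4 - (-8)*355 = 4 - 1/4*(-11360) = 4 + 2840 = 2844)
(-361128 - 333063)*(422045 + D) = (-361128 - 333063)*(422045 + 2844) = -694191*424889 = -294954119799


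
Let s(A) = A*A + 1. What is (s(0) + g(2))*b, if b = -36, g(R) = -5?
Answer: 144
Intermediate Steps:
s(A) = 1 + A² (s(A) = A² + 1 = 1 + A²)
(s(0) + g(2))*b = ((1 + 0²) - 5)*(-36) = ((1 + 0) - 5)*(-36) = (1 - 5)*(-36) = -4*(-36) = 144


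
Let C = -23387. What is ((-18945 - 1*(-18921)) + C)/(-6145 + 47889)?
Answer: -23411/41744 ≈ -0.56082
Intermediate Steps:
((-18945 - 1*(-18921)) + C)/(-6145 + 47889) = ((-18945 - 1*(-18921)) - 23387)/(-6145 + 47889) = ((-18945 + 18921) - 23387)/41744 = (-24 - 23387)*(1/41744) = -23411*1/41744 = -23411/41744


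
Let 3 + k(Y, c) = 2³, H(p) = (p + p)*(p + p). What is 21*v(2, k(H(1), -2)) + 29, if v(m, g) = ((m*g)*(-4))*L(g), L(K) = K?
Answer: -4171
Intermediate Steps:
H(p) = 4*p² (H(p) = (2*p)*(2*p) = 4*p²)
k(Y, c) = 5 (k(Y, c) = -3 + 2³ = -3 + 8 = 5)
v(m, g) = -4*m*g² (v(m, g) = ((m*g)*(-4))*g = ((g*m)*(-4))*g = (-4*g*m)*g = -4*m*g²)
21*v(2, k(H(1), -2)) + 29 = 21*(-4*2*5²) + 29 = 21*(-4*2*25) + 29 = 21*(-200) + 29 = -4200 + 29 = -4171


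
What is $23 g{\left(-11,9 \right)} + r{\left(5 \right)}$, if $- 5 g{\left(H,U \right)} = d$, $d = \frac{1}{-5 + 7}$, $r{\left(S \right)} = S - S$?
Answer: $- \frac{23}{10} \approx -2.3$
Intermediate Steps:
$r{\left(S \right)} = 0$
$d = \frac{1}{2} \approx 0.5$
$g{\left(H,U \right)} = - \frac{1}{10}$ ($g{\left(H,U \right)} = \left(- \frac{1}{5}\right) \frac{1}{2} = - \frac{1}{10}$)
$23 g{\left(-11,9 \right)} + r{\left(5 \right)} = 23 \left(- \frac{1}{10}\right) + 0 = - \frac{23}{10} + 0 = - \frac{23}{10}$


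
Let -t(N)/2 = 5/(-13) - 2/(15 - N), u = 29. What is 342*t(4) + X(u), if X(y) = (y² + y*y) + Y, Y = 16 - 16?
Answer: 295930/143 ≈ 2069.4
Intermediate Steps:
Y = 0
X(y) = 2*y² (X(y) = (y² + y*y) + 0 = (y² + y²) + 0 = 2*y² + 0 = 2*y²)
t(N) = 10/13 + 4/(15 - N) (t(N) = -2*(5/(-13) - 2/(15 - N)) = -2*(5*(-1/13) - 2/(15 - N)) = -2*(-5/13 - 2/(15 - N)) = 10/13 + 4/(15 - N))
342*t(4) + X(u) = 342*(2*(-101 + 5*4)/(13*(-15 + 4))) + 2*29² = 342*((2/13)*(-101 + 20)/(-11)) + 2*841 = 342*((2/13)*(-1/11)*(-81)) + 1682 = 342*(162/143) + 1682 = 55404/143 + 1682 = 295930/143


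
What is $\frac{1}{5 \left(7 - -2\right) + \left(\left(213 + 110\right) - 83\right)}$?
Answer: $\frac{1}{285} \approx 0.0035088$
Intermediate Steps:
$\frac{1}{5 \left(7 - -2\right) + \left(\left(213 + 110\right) - 83\right)} = \frac{1}{5 \left(7 + \left(-3 + 5\right)\right) + \left(323 - 83\right)} = \frac{1}{5 \left(7 + 2\right) + 240} = \frac{1}{5 \cdot 9 + 240} = \frac{1}{45 + 240} = \frac{1}{285}$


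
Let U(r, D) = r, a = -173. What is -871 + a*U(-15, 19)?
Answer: 1724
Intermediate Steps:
-871 + a*U(-15, 19) = -871 - 173*(-15) = -871 + 2595 = 1724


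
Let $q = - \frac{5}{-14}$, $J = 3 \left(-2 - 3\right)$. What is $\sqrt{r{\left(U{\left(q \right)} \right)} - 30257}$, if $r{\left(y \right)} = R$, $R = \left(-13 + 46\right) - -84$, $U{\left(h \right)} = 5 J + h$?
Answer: $2 i \sqrt{7535} \approx 173.61 i$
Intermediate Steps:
$J = -15$ ($J = 3 \left(-5\right) = -15$)
$q = \frac{5}{14}$ ($q = \left(-5\right) \left(- \frac{1}{14}\right) = \frac{5}{14} \approx 0.35714$)
$U{\left(h \right)} = -75 + h$ ($U{\left(h \right)} = 5 \left(-15\right) + h = -75 + h$)
$R = 117$ ($R = 33 + 84 = 117$)
$r{\left(y \right)} = 117$
$\sqrt{r{\left(U{\left(q \right)} \right)} - 30257} = \sqrt{117 - 30257} = \sqrt{-30140} = 2 i \sqrt{7535}$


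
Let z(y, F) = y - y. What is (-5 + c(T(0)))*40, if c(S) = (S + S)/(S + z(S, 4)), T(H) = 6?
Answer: -120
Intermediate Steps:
z(y, F) = 0
c(S) = 2 (c(S) = (S + S)/(S + 0) = (2*S)/S = 2)
(-5 + c(T(0)))*40 = (-5 + 2)*40 = -3*40 = -120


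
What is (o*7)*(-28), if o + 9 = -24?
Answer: 6468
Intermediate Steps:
o = -33 (o = -9 - 24 = -33)
(o*7)*(-28) = -33*7*(-28) = -231*(-28) = 6468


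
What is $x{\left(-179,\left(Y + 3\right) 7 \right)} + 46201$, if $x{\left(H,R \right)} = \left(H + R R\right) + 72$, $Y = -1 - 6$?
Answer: $46878$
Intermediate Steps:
$Y = -7$ ($Y = -1 - 6 = -7$)
$x{\left(H,R \right)} = 72 + H + R^{2}$ ($x{\left(H,R \right)} = \left(H + R^{2}\right) + 72 = 72 + H + R^{2}$)
$x{\left(-179,\left(Y + 3\right) 7 \right)} + 46201 = \left(72 - 179 + \left(\left(-7 + 3\right) 7\right)^{2}\right) + 46201 = \left(72 - 179 + \left(\left(-4\right) 7\right)^{2}\right) + 46201 = \left(72 - 179 + \left(-28\right)^{2}\right) + 46201 = \left(72 - 179 + 784\right) + 46201 = 677 + 46201 = 46878$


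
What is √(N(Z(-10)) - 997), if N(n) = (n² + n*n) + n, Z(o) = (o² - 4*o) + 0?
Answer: √38343 ≈ 195.81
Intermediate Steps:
Z(o) = o² - 4*o
N(n) = n + 2*n² (N(n) = (n² + n²) + n = 2*n² + n = n + 2*n²)
√(N(Z(-10)) - 997) = √((-10*(-4 - 10))*(1 + 2*(-10*(-4 - 10))) - 997) = √((-10*(-14))*(1 + 2*(-10*(-14))) - 997) = √(140*(1 + 2*140) - 997) = √(140*(1 + 280) - 997) = √(140*281 - 997) = √(39340 - 997) = √38343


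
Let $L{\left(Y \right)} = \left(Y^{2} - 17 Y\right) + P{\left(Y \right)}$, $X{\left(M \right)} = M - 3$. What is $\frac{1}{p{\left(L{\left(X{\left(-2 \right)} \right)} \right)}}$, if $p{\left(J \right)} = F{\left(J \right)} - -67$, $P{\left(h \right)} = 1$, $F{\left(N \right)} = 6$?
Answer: $\frac{1}{73} \approx 0.013699$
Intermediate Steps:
$X{\left(M \right)} = -3 + M$ ($X{\left(M \right)} = M - 3 = -3 + M$)
$L{\left(Y \right)} = 1 + Y^{2} - 17 Y$ ($L{\left(Y \right)} = \left(Y^{2} - 17 Y\right) + 1 = 1 + Y^{2} - 17 Y$)
$p{\left(J \right)} = 73$ ($p{\left(J \right)} = 6 - -67 = 6 + 67 = 73$)
$\frac{1}{p{\left(L{\left(X{\left(-2 \right)} \right)} \right)}} = \frac{1}{73}$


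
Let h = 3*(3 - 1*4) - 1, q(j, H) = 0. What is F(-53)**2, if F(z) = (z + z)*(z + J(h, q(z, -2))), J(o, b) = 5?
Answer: 25887744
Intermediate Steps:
h = -4 (h = 3*(3 - 4) - 1 = 3*(-1) - 1 = -3 - 1 = -4)
F(z) = 2*z*(5 + z) (F(z) = (z + z)*(z + 5) = (2*z)*(5 + z) = 2*z*(5 + z))
F(-53)**2 = (2*(-53)*(5 - 53))**2 = (2*(-53)*(-48))**2 = 5088**2 = 25887744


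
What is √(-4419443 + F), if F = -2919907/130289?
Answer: I*√75021413195081926/130289 ≈ 2102.3*I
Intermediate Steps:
F = -2919907/130289 (F = -2919907*1/130289 = -2919907/130289 ≈ -22.411)
√(-4419443 + F) = √(-4419443 - 2919907/130289) = √(-575807728934/130289) = I*√75021413195081926/130289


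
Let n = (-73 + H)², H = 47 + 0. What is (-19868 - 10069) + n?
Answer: -29261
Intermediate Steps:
H = 47
n = 676 (n = (-73 + 47)² = (-26)² = 676)
(-19868 - 10069) + n = (-19868 - 10069) + 676 = -29937 + 676 = -29261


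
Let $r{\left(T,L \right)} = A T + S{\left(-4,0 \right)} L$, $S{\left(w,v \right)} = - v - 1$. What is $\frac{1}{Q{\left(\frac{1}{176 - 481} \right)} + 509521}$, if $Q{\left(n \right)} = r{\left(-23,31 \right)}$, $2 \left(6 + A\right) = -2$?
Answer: $\frac{1}{509651} \approx 1.9621 \cdot 10^{-6}$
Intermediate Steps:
$S{\left(w,v \right)} = -1 - v$
$A = -7$ ($A = -6 + \frac{1}{2} \left(-2\right) = -6 - 1 = -7$)
$r{\left(T,L \right)} = - L - 7 T$ ($r{\left(T,L \right)} = - 7 T + \left(-1 - 0\right) L = - 7 T + \left(-1 + 0\right) L = - 7 T - L = - L - 7 T$)
$Q{\left(n \right)} = 130$ ($Q{\left(n \right)} = \left(-1\right) 31 - -161 = -31 + 161 = 130$)
$\frac{1}{Q{\left(\frac{1}{176 - 481} \right)} + 509521} = \frac{1}{130 + 509521} = \frac{1}{509651}$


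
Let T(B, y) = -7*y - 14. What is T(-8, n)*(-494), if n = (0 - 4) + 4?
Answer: 6916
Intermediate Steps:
n = 0 (n = -4 + 4 = 0)
T(B, y) = -14 - 7*y
T(-8, n)*(-494) = (-14 - 7*0)*(-494) = (-14 + 0)*(-494) = -14*(-494) = 6916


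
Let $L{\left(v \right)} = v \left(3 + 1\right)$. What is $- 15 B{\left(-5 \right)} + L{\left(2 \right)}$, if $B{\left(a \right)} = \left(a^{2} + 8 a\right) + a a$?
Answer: $-142$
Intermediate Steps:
$B{\left(a \right)} = 2 a^{2} + 8 a$ ($B{\left(a \right)} = \left(a^{2} + 8 a\right) + a^{2} = 2 a^{2} + 8 a$)
$L{\left(v \right)} = 4 v$ ($L{\left(v \right)} = v 4 = 4 v$)
$- 15 B{\left(-5 \right)} + L{\left(2 \right)} = - 15 \cdot 2 \left(-5\right) \left(4 - 5\right) + 4 \cdot 2 = - 15 \cdot 2 \left(-5\right) \left(-1\right) + 8 = \left(-15\right) 10 + 8 = -150 + 8 = -142$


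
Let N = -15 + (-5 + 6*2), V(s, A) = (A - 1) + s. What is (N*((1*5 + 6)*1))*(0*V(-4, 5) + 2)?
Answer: -176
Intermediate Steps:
V(s, A) = -1 + A + s (V(s, A) = (-1 + A) + s = -1 + A + s)
N = -8 (N = -15 + (-5 + 12) = -15 + 7 = -8)
(N*((1*5 + 6)*1))*(0*V(-4, 5) + 2) = (-8*(1*5 + 6))*(0*(-1 + 5 - 4) + 2) = (-8*(5 + 6))*(0*0 + 2) = (-88)*(0 + 2) = -8*11*2 = -88*2 = -176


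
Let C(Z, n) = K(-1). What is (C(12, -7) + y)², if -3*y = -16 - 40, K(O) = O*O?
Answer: 3481/9 ≈ 386.78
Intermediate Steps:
K(O) = O²
y = 56/3 (y = -(-16 - 40)/3 = -⅓*(-56) = 56/3 ≈ 18.667)
C(Z, n) = 1 (C(Z, n) = (-1)² = 1)
(C(12, -7) + y)² = (1 + 56/3)² = (59/3)² = 3481/9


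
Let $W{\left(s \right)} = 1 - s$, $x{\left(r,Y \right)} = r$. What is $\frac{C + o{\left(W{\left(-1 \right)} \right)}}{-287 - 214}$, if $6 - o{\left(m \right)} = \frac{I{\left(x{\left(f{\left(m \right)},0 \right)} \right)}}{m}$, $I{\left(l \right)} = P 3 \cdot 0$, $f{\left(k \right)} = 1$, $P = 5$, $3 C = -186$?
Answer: $\frac{56}{501} \approx 0.11178$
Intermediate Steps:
$C = -62$ ($C = \frac{1}{3} \left(-186\right) = -62$)
$I{\left(l \right)} = 0$ ($I{\left(l \right)} = 5 \cdot 3 \cdot 0 = 15 \cdot 0 = 0$)
$o{\left(m \right)} = 6$ ($o{\left(m \right)} = 6 - \frac{0}{m} = 6 - 0 = 6 + 0 = 6$)
$\frac{C + o{\left(W{\left(-1 \right)} \right)}}{-287 - 214} = \frac{-62 + 6}{-287 - 214} = - \frac{56}{-501} = \left(-56\right) \left(- \frac{1}{501}\right) = \frac{56}{501}$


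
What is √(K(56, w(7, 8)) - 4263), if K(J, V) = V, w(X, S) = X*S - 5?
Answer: 18*I*√13 ≈ 64.9*I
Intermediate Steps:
w(X, S) = -5 + S*X (w(X, S) = S*X - 5 = -5 + S*X)
√(K(56, w(7, 8)) - 4263) = √((-5 + 8*7) - 4263) = √((-5 + 56) - 4263) = √(51 - 4263) = √(-4212) = 18*I*√13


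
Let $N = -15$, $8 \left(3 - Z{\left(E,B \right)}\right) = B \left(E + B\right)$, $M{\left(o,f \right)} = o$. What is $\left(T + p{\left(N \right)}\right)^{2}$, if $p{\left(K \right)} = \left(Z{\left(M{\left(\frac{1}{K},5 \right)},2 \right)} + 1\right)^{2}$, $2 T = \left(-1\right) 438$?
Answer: $\frac{553355966641}{12960000} \approx 42697.0$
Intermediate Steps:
$T = -219$ ($T = \frac{\left(-1\right) 438}{2} = \frac{1}{2} \left(-438\right) = -219$)
$Z{\left(E,B \right)} = 3 - \frac{B \left(B + E\right)}{8}$ ($Z{\left(E,B \right)} = 3 - \frac{B \left(E + B\right)}{8} = 3 - \frac{B \left(B + E\right)}{8}$)
$p{\left(K \right)} = \left(\frac{7}{2} - \frac{1}{4 K}\right)^{2}$ ($p{\left(K \right)} = \left(\left(3 - \frac{2^{2}}{8} - \frac{1}{4 K}\right) + 1\right)^{2} = \left(\left(3 - \frac{1}{2} - \frac{1}{4 K}\right) + 1\right)^{2} = \left(\left(\frac{5}{2} - \frac{1}{4 K}\right) + 1\right)^{2} = \left(\frac{7}{2} - \frac{1}{4 K}\right)^{2}$)
$\left(T + p{\left(N \right)}\right)^{2} = \left(-219 + \frac{\left(-1 + 14 \left(-15\right)\right)^{2}}{16 \cdot 225}\right)^{2} = \left(-219 + \frac{1}{16} \cdot \frac{1}{225} \left(-1 - 210\right)^{2}\right)^{2} = \left(-219 + \frac{1}{16} \cdot \frac{1}{225} \left(-211\right)^{2}\right)^{2} = \left(-219 + \frac{1}{16} \cdot \frac{1}{225} \cdot 44521\right)^{2} = \left(-219 + \frac{44521}{3600}\right)^{2} = \left(- \frac{743879}{3600}\right)^{2} = \frac{553355966641}{12960000}$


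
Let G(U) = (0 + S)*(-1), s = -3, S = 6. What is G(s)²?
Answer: 36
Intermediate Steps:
G(U) = -6 (G(U) = (0 + 6)*(-1) = 6*(-1) = -6)
G(s)² = (-6)² = 36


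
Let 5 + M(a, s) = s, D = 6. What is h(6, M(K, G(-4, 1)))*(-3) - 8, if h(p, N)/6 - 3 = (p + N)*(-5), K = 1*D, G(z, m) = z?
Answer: -332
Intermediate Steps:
K = 6 (K = 1*6 = 6)
M(a, s) = -5 + s
h(p, N) = 18 - 30*N - 30*p (h(p, N) = 18 + 6*((p + N)*(-5)) = 18 + 6*((N + p)*(-5)) = 18 + 6*(-5*N - 5*p) = 18 + (-30*N - 30*p) = 18 - 30*N - 30*p)
h(6, M(K, G(-4, 1)))*(-3) - 8 = (18 - 30*(-5 - 4) - 30*6)*(-3) - 8 = (18 - 30*(-9) - 180)*(-3) - 8 = (18 + 270 - 180)*(-3) - 8 = 108*(-3) - 8 = -324 - 8 = -332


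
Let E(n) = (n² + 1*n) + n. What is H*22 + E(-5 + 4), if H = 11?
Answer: 241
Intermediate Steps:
E(n) = n² + 2*n (E(n) = (n² + n) + n = (n + n²) + n = n² + 2*n)
H*22 + E(-5 + 4) = 11*22 + (-5 + 4)*(2 + (-5 + 4)) = 242 - (2 - 1) = 242 - 1*1 = 242 - 1 = 241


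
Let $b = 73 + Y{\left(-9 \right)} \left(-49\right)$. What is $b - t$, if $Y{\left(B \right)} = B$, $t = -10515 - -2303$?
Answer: $8726$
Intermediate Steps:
$t = -8212$ ($t = -10515 + 2303 = -8212$)
$b = 514$ ($b = 73 - -441 = 73 + 441 = 514$)
$b - t = 514 - -8212 = 514 + 8212 = 8726$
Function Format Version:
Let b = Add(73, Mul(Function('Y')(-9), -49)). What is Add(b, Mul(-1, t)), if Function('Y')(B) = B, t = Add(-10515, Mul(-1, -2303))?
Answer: 8726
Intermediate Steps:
t = -8212 (t = Add(-10515, 2303) = -8212)
b = 514 (b = Add(73, Mul(-9, -49)) = Add(73, 441) = 514)
Add(b, Mul(-1, t)) = Add(514, Mul(-1, -8212)) = Add(514, 8212) = 8726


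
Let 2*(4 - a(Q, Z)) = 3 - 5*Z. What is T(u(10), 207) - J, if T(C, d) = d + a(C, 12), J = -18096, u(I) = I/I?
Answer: 36671/2 ≈ 18336.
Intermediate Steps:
a(Q, Z) = 5/2 + 5*Z/2 (a(Q, Z) = 4 - (3 - 5*Z)/2 = 4 + (-3/2 + 5*Z/2) = 5/2 + 5*Z/2)
u(I) = 1
T(C, d) = 65/2 + d (T(C, d) = d + (5/2 + (5/2)*12) = d + (5/2 + 30) = d + 65/2 = 65/2 + d)
T(u(10), 207) - J = (65/2 + 207) - 1*(-18096) = 479/2 + 18096 = 36671/2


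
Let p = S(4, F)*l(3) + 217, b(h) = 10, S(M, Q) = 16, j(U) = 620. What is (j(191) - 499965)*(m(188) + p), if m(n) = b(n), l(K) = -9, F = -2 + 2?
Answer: -41445635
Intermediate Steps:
F = 0
m(n) = 10
p = 73 (p = 16*(-9) + 217 = -144 + 217 = 73)
(j(191) - 499965)*(m(188) + p) = (620 - 499965)*(10 + 73) = -499345*83 = -41445635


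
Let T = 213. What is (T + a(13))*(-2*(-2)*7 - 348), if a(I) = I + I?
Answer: -76480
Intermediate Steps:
a(I) = 2*I
(T + a(13))*(-2*(-2)*7 - 348) = (213 + 2*13)*(-2*(-2)*7 - 348) = (213 + 26)*(4*7 - 348) = 239*(28 - 348) = 239*(-320) = -76480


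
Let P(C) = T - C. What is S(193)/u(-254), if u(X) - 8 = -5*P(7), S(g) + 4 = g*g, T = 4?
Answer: 37245/23 ≈ 1619.3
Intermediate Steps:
S(g) = -4 + g² (S(g) = -4 + g*g = -4 + g²)
P(C) = 4 - C
u(X) = 23 (u(X) = 8 - 5*(4 - 1*7) = 8 - 5*(4 - 7) = 8 - 5*(-3) = 8 + 15 = 23)
S(193)/u(-254) = (-4 + 193²)/23 = (-4 + 37249)*(1/23) = 37245*(1/23) = 37245/23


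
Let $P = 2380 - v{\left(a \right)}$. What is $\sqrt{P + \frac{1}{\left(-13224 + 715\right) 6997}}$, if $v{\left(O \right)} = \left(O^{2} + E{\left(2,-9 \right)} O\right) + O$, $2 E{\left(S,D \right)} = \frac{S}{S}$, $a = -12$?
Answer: $\frac{\sqrt{17267236787323859693}}{87525473} \approx 47.476$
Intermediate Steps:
$E{\left(S,D \right)} = \frac{1}{2}$ ($E{\left(S,D \right)} = \frac{S \frac{1}{S}}{2} = \frac{1}{2} \cdot 1 = \frac{1}{2}$)
$v{\left(O \right)} = O^{2} + \frac{3 O}{2}$ ($v{\left(O \right)} = \left(O^{2} + \frac{O}{2}\right) + O = O^{2} + \frac{3 O}{2}$)
$P = 2254$ ($P = 2380 - \frac{1}{2} \left(-12\right) \left(3 + 2 \left(-12\right)\right) = 2380 - \frac{1}{2} \left(-12\right) \left(3 - 24\right) = 2380 - \frac{1}{2} \left(-12\right) \left(-21\right) = 2380 - 126 = 2254$)
$\sqrt{P + \frac{1}{\left(-13224 + 715\right) 6997}} = \sqrt{2254 + \frac{1}{\left(-13224 + 715\right) 6997}} = \sqrt{2254 + \frac{1}{-12509} \cdot \frac{1}{6997}} = \sqrt{2254 - \frac{1}{87525473}} = \sqrt{\frac{197282416141}{87525473}} = \frac{\sqrt{17267236787323859693}}{87525473}$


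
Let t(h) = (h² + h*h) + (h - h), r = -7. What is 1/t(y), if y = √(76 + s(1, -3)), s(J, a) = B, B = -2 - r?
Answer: 1/162 ≈ 0.0061728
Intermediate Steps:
B = 5 (B = -2 - 1*(-7) = -2 + 7 = 5)
s(J, a) = 5
y = 9 (y = √(76 + 5) = √81 = 9)
t(h) = 2*h² (t(h) = (h² + h²) + 0 = 2*h² + 0 = 2*h²)
1/t(y) = 1/(2*9²) = 1/(2*81) = 1/162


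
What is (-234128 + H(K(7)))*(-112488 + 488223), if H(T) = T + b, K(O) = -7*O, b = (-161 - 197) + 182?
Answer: -88054624455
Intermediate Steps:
b = -176 (b = -358 + 182 = -176)
H(T) = -176 + T (H(T) = T - 176 = -176 + T)
(-234128 + H(K(7)))*(-112488 + 488223) = (-234128 + (-176 - 7*7))*(-112488 + 488223) = (-234128 + (-176 - 49))*375735 = (-234128 - 225)*375735 = -234353*375735 = -88054624455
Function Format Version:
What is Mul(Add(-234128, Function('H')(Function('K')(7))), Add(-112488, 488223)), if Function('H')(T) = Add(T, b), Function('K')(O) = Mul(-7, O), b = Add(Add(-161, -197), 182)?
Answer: -88054624455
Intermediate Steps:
b = -176 (b = Add(-358, 182) = -176)
Function('H')(T) = Add(-176, T) (Function('H')(T) = Add(T, -176) = Add(-176, T))
Mul(Add(-234128, Function('H')(Function('K')(7))), Add(-112488, 488223)) = Mul(Add(-234128, Add(-176, Mul(-7, 7))), Add(-112488, 488223)) = Mul(Add(-234128, Add(-176, -49)), 375735) = Mul(Add(-234128, -225), 375735) = Mul(-234353, 375735) = -88054624455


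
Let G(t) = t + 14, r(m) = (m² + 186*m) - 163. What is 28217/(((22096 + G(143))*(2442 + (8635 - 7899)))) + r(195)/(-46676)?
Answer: -26741329101/16841470954 ≈ -1.5878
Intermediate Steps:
r(m) = -163 + m² + 186*m
G(t) = 14 + t
28217/(((22096 + G(143))*(2442 + (8635 - 7899)))) + r(195)/(-46676) = 28217/(((22096 + (14 + 143))*(2442 + (8635 - 7899)))) + (-163 + 195² + 186*195)/(-46676) = 28217/(((22096 + 157)*(2442 + 736))) + (-163 + 38025 + 36270)*(-1/46676) = 28217/((22253*3178)) + 74132*(-1/46676) = 28217/70720034 - 18533/11669 = 28217*(1/70720034) - 18533/11669 = 4031/10102862 - 18533/11669 = -26741329101/16841470954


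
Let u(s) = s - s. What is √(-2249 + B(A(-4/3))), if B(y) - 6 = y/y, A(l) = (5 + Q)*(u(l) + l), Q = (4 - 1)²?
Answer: I*√2242 ≈ 47.35*I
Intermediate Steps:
u(s) = 0
Q = 9 (Q = 3² = 9)
A(l) = 14*l (A(l) = (5 + 9)*(0 + l) = 14*l)
B(y) = 7 (B(y) = 6 + y/y = 6 + 1 = 7)
√(-2249 + B(A(-4/3))) = √(-2249 + 7) = √(-2242) = I*√2242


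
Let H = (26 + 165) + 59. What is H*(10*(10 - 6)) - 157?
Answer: 9843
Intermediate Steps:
H = 250 (H = 191 + 59 = 250)
H*(10*(10 - 6)) - 157 = 250*(10*(10 - 6)) - 157 = 250*(10*4) - 157 = 250*40 - 157 = 10000 - 157 = 9843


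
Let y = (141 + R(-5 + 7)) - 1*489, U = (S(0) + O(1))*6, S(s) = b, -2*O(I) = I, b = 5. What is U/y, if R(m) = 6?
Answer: -3/38 ≈ -0.078947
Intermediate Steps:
O(I) = -I/2
S(s) = 5
U = 27 (U = (5 - ½*1)*6 = (5 - ½)*6 = (9/2)*6 = 27)
y = -342 (y = (141 + 6) - 1*489 = 147 - 489 = -342)
U/y = 27/(-342) = 27*(-1/342) = -3/38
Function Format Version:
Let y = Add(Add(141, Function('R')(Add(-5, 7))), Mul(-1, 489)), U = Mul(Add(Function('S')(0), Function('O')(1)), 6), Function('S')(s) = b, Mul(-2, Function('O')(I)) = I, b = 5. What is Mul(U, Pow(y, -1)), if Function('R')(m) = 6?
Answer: Rational(-3, 38) ≈ -0.078947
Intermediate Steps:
Function('O')(I) = Mul(Rational(-1, 2), I)
Function('S')(s) = 5
U = 27 (U = Mul(Add(5, Mul(Rational(-1, 2), 1)), 6) = Mul(Add(5, Rational(-1, 2)), 6) = Mul(Rational(9, 2), 6) = 27)
y = -342 (y = Add(Add(141, 6), Mul(-1, 489)) = Add(147, -489) = -342)
Mul(U, Pow(y, -1)) = Mul(27, Pow(-342, -1)) = Mul(27, Rational(-1, 342)) = Rational(-3, 38)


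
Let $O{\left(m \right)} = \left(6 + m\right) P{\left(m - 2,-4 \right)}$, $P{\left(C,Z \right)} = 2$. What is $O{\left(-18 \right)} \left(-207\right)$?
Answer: $4968$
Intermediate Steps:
$O{\left(m \right)} = 12 + 2 m$ ($O{\left(m \right)} = \left(6 + m\right) 2 = 12 + 2 m$)
$O{\left(-18 \right)} \left(-207\right) = \left(12 + 2 \left(-18\right)\right) \left(-207\right) = \left(12 - 36\right) \left(-207\right) = \left(-24\right) \left(-207\right) = 4968$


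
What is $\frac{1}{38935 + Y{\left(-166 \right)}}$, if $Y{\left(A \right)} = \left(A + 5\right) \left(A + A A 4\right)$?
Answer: $- \frac{1}{17680403} \approx -5.656 \cdot 10^{-8}$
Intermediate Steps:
$Y{\left(A \right)} = \left(5 + A\right) \left(A + 4 A^{2}\right)$ ($Y{\left(A \right)} = \left(5 + A\right) \left(A + A^{2} \cdot 4\right) = \left(5 + A\right) \left(A + 4 A^{2}\right)$)
$\frac{1}{38935 + Y{\left(-166 \right)}} = \frac{1}{38935 - 166 \left(5 + 4 \left(-166\right)^{2} + 21 \left(-166\right)\right)} = \frac{1}{38935 - 166 \left(5 + 4 \cdot 27556 - 3486\right)} = \frac{1}{38935 - 166 \left(5 + 110224 - 3486\right)} = \frac{1}{38935 - 17719338} = \frac{1}{-17680403} = - \frac{1}{17680403}$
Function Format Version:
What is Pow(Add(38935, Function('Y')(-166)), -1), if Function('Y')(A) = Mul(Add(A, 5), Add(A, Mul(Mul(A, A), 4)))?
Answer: Rational(-1, 17680403) ≈ -5.6560e-8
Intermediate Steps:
Function('Y')(A) = Mul(Add(5, A), Add(A, Mul(4, Pow(A, 2)))) (Function('Y')(A) = Mul(Add(5, A), Add(A, Mul(Pow(A, 2), 4))) = Mul(Add(5, A), Add(A, Mul(4, Pow(A, 2)))))
Pow(Add(38935, Function('Y')(-166)), -1) = Pow(Add(38935, Mul(-166, Add(5, Mul(4, Pow(-166, 2)), Mul(21, -166)))), -1) = Pow(Add(38935, Mul(-166, Add(5, Mul(4, 27556), -3486))), -1) = Pow(Add(38935, Mul(-166, Add(5, 110224, -3486))), -1) = Pow(Add(38935, Mul(-166, 106743)), -1) = Pow(Add(38935, -17719338), -1) = Pow(-17680403, -1) = Rational(-1, 17680403)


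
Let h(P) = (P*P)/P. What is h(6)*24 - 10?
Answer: 134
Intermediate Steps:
h(P) = P (h(P) = P²/P = P)
h(6)*24 - 10 = 6*24 - 10 = 144 - 10 = 134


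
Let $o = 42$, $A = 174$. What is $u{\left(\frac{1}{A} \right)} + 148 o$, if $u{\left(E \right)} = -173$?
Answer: $6043$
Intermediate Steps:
$u{\left(\frac{1}{A} \right)} + 148 o = -173 + 148 \cdot 42 = -173 + 6216 = 6043$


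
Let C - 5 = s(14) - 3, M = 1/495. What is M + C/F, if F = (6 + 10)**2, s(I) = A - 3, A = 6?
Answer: 2731/126720 ≈ 0.021551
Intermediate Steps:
M = 1/495 ≈ 0.0020202
s(I) = 3 (s(I) = 6 - 3 = 3)
F = 256 (F = 16**2 = 256)
C = 5 (C = 5 + (3 - 3) = 5 + 0 = 5)
M + C/F = 1/495 + 5/256 = 2731/126720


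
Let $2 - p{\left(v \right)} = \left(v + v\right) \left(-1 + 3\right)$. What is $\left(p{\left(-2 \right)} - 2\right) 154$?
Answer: $1232$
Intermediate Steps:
$p{\left(v \right)} = 2 - 4 v$ ($p{\left(v \right)} = 2 - \left(v + v\right) \left(-1 + 3\right) = 2 - 2 v 2 = 2 - 4 v$)
$\left(p{\left(-2 \right)} - 2\right) 154 = \left(\left(2 - -8\right) - 2\right) 154 = \left(\left(2 + 8\right) - 2\right) 154 = \left(10 - 2\right) 154 = 8 \cdot 154 = 1232$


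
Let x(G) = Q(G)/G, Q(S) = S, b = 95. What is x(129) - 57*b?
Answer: -5414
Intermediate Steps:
x(G) = 1 (x(G) = G/G = 1)
x(129) - 57*b = 1 - 57*95 = 1 - 1*5415 = 1 - 5415 = -5414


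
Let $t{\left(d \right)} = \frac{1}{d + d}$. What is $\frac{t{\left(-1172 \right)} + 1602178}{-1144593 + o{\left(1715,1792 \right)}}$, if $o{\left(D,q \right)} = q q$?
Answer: $\frac{3755505231}{4844276824} \approx 0.77525$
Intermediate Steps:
$o{\left(D,q \right)} = q^{2}$
$t{\left(d \right)} = \frac{1}{2 d}$
$\frac{t{\left(-1172 \right)} + 1602178}{-1144593 + o{\left(1715,1792 \right)}} = \frac{\frac{1}{2 \left(-1172\right)} + 1602178}{-1144593 + 1792^{2}} = \frac{\frac{1}{2} \left(- \frac{1}{1172}\right) + 1602178}{-1144593 + 3211264} = \frac{- \frac{1}{2344} + 1602178}{2066671} = \frac{3755505231}{2344} \cdot \frac{1}{2066671} = \frac{3755505231}{4844276824}$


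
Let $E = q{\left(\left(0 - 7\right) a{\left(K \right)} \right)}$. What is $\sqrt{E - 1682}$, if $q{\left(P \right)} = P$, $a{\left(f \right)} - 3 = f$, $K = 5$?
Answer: $i \sqrt{1738} \approx 41.689 i$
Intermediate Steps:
$a{\left(f \right)} = 3 + f$
$E = -56$ ($E = \left(0 - 7\right) \left(3 + 5\right) = \left(-7\right) 8 = -56$)
$\sqrt{E - 1682} = \sqrt{-56 - 1682} = \sqrt{-1738} = i \sqrt{1738}$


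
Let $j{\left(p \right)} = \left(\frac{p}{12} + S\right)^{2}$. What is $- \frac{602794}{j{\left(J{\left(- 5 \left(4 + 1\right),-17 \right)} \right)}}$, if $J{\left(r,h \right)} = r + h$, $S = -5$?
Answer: $- \frac{2411176}{289} \approx -8343.2$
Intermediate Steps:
$J{\left(r,h \right)} = h + r$
$j{\left(p \right)} = \left(-5 + \frac{p}{12}\right)^{2}$ ($j{\left(p \right)} = \left(\frac{p}{12} - 5\right)^{2} = \left(-5 + \frac{p}{12}\right)^{2}$)
$- \frac{602794}{j{\left(J{\left(- 5 \left(4 + 1\right),-17 \right)} \right)}} = - \frac{602794}{\frac{1}{144} \left(-60 - \left(17 + 5 \left(4 + 1\right)\right)\right)^{2}} = - \frac{602794}{\frac{1}{144} \left(-60 - 42\right)^{2}} = - \frac{602794}{\frac{1}{144} \left(-102\right)^{2}} = - \frac{602794}{\frac{1}{144} \cdot 10404} = - \frac{602794}{\frac{289}{4}} = \left(-602794\right) \frac{4}{289} = - \frac{2411176}{289}$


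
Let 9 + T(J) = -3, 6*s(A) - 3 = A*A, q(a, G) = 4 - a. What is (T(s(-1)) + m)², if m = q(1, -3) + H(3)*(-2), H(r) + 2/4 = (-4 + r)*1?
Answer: 36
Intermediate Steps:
s(A) = ½ + A²/6 (s(A) = ½ + (A*A)/6 = ½ + A²/6)
T(J) = -12 (T(J) = -9 - 3 = -12)
H(r) = -9/2 + r (H(r) = -½ + (-4 + r)*1 = -½ + (-4 + r) = -9/2 + r)
m = 6 (m = (4 - 1*1) + (-9/2 + 3)*(-2) = (4 - 1) - 3/2*(-2) = 3 + 3 = 6)
(T(s(-1)) + m)² = (-12 + 6)² = (-6)² = 36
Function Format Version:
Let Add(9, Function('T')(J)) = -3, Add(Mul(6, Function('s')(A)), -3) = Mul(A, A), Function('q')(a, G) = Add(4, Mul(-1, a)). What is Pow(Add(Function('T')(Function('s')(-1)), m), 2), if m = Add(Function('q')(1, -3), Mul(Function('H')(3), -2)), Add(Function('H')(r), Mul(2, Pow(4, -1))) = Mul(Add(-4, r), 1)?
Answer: 36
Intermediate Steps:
Function('s')(A) = Add(Rational(1, 2), Mul(Rational(1, 6), Pow(A, 2))) (Function('s')(A) = Add(Rational(1, 2), Mul(Rational(1, 6), Mul(A, A))) = Add(Rational(1, 2), Mul(Rational(1, 6), Pow(A, 2))))
Function('T')(J) = -12 (Function('T')(J) = Add(-9, -3) = -12)
Function('H')(r) = Add(Rational(-9, 2), r) (Function('H')(r) = Add(Rational(-1, 2), Mul(Add(-4, r), 1)) = Add(Rational(-1, 2), Add(-4, r)) = Add(Rational(-9, 2), r))
m = 6 (m = Add(Add(4, Mul(-1, 1)), Mul(Add(Rational(-9, 2), 3), -2)) = Add(Add(4, -1), Mul(Rational(-3, 2), -2)) = Add(3, 3) = 6)
Pow(Add(Function('T')(Function('s')(-1)), m), 2) = Pow(Add(-12, 6), 2) = Pow(-6, 2) = 36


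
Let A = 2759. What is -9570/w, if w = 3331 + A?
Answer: -11/7 ≈ -1.5714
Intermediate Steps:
w = 6090 (w = 3331 + 2759 = 6090)
-9570/w = -9570/6090 = -9570*1/6090 = -11/7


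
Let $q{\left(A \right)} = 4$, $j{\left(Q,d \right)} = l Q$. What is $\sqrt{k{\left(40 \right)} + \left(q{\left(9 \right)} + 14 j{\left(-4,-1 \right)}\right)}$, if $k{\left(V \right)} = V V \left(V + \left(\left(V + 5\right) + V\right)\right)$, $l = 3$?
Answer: $6 \sqrt{5551} \approx 447.03$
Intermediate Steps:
$j{\left(Q,d \right)} = 3 Q$
$k{\left(V \right)} = V^{2} \left(5 + 3 V\right)$ ($k{\left(V \right)} = V^{2} \left(V + \left(\left(5 + V\right) + V\right)\right) = V^{2} \left(V + \left(5 + 2 V\right)\right) = V^{2} \left(5 + 3 V\right)$)
$\sqrt{k{\left(40 \right)} + \left(q{\left(9 \right)} + 14 j{\left(-4,-1 \right)}\right)} = \sqrt{40^{2} \left(5 + 3 \cdot 40\right) + \left(4 + 14 \cdot 3 \left(-4\right)\right)} = \sqrt{1600 \left(5 + 120\right) + \left(4 + 14 \left(-12\right)\right)} = \sqrt{1600 \cdot 125 + \left(4 - 168\right)} = \sqrt{200000 - 164} = \sqrt{199836} = 6 \sqrt{5551}$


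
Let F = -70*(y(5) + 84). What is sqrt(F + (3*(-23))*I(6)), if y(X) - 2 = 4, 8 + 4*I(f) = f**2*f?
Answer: 4*I*sqrt(618) ≈ 99.438*I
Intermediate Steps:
I(f) = -2 + f**3/4 (I(f) = -2 + (f**2*f)/4 = -2 + f**3/4)
y(X) = 6 (y(X) = 2 + 4 = 6)
F = -6300 (F = -70*(6 + 84) = -70*90 = -6300)
sqrt(F + (3*(-23))*I(6)) = sqrt(-6300 + (3*(-23))*(-2 + (1/4)*6**3)) = sqrt(-6300 - 69*(-2 + (1/4)*216)) = sqrt(-6300 - 69*(-2 + 54)) = sqrt(-6300 - 69*52) = sqrt(-6300 - 3588) = sqrt(-9888) = 4*I*sqrt(618)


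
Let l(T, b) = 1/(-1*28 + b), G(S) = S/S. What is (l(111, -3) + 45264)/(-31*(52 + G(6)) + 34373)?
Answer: 1403183/1014630 ≈ 1.3829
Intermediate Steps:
G(S) = 1
l(T, b) = 1/(-28 + b)
(l(111, -3) + 45264)/(-31*(52 + G(6)) + 34373) = (1/(-28 - 3) + 45264)/(-31*(52 + 1) + 34373) = (1/(-31) + 45264)/(-31*53 + 34373) = (-1/31 + 45264)/(-1643 + 34373) = (1403183/31)/32730 = (1403183/31)*(1/32730) = 1403183/1014630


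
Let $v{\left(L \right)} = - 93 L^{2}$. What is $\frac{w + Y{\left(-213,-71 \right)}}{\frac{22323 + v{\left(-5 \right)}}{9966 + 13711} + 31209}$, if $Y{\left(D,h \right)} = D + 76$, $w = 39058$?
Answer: $\frac{921532517}{738955491} \approx 1.2471$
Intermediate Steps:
$Y{\left(D,h \right)} = 76 + D$
$\frac{w + Y{\left(-213,-71 \right)}}{\frac{22323 + v{\left(-5 \right)}}{9966 + 13711} + 31209} = \frac{39058 + \left(76 - 213\right)}{\frac{22323 - 93 \left(-5\right)^{2}}{9966 + 13711} + 31209} = \frac{39058 - 137}{\frac{22323 - 2325}{23677} + 31209} = \frac{38921}{\left(22323 - 2325\right) \frac{1}{23677} + 31209} = \frac{38921}{19998 \cdot \frac{1}{23677} + 31209} = \frac{38921}{\frac{19998}{23677} + 31209} = \frac{38921}{\frac{738955491}{23677}} = 38921 \cdot \frac{23677}{738955491} = \frac{921532517}{738955491}$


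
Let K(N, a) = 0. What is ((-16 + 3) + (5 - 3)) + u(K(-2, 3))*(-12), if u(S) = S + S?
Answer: -11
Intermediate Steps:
u(S) = 2*S
((-16 + 3) + (5 - 3)) + u(K(-2, 3))*(-12) = ((-16 + 3) + (5 - 3)) + (2*0)*(-12) = (-13 + 2) + 0*(-12) = -11 + 0 = -11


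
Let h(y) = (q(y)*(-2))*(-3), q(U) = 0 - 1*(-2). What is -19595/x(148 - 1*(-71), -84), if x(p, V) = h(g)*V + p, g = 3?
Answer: 19595/789 ≈ 24.835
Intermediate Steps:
q(U) = 2 (q(U) = 0 + 2 = 2)
h(y) = 12 (h(y) = (2*(-2))*(-3) = -4*(-3) = 12)
x(p, V) = p + 12*V (x(p, V) = 12*V + p = p + 12*V)
-19595/x(148 - 1*(-71), -84) = -19595/((148 - 1*(-71)) + 12*(-84)) = -19595/((148 + 71) - 1008) = -19595/(219 - 1008) = -19595/(-789) = -19595*(-1/789) = 19595/789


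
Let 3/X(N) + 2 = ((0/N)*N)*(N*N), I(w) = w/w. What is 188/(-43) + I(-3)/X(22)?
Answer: -650/129 ≈ -5.0388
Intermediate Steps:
I(w) = 1
X(N) = -3/2 (X(N) = 3/(-2 + ((0/N)*N)*(N*N)) = 3/(-2 + (0*N)*N²) = 3/(-2 + 0*N²) = 3/(-2 + 0) = 3/(-2) = 3*(-½) = -3/2)
188/(-43) + I(-3)/X(22) = 188/(-43) + 1/(-3/2) = 188*(-1/43) + 1*(-⅔) = -188/43 - ⅔ = -650/129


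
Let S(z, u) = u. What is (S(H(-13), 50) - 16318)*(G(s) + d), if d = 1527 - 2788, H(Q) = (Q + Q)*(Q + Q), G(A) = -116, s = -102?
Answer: 22401036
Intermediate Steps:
H(Q) = 4*Q**2 (H(Q) = (2*Q)*(2*Q) = 4*Q**2)
d = -1261
(S(H(-13), 50) - 16318)*(G(s) + d) = (50 - 16318)*(-116 - 1261) = -16268*(-1377) = 22401036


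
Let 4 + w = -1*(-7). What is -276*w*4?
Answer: -3312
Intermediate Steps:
w = 3 (w = -4 - 1*(-7) = -4 + 7 = 3)
-276*w*4 = -828*4 = -276*12 = -3312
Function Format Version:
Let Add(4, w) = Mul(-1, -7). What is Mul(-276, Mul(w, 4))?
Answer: -3312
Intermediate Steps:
w = 3 (w = Add(-4, Mul(-1, -7)) = Add(-4, 7) = 3)
Mul(-276, Mul(w, 4)) = Mul(-276, Mul(3, 4)) = Mul(-276, 12) = -3312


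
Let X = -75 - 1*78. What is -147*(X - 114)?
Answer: 39249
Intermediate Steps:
X = -153 (X = -75 - 78 = -153)
-147*(X - 114) = -147*(-153 - 114) = -147*(-267) = 39249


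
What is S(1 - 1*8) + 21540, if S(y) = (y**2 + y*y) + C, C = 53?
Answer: 21691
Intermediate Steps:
S(y) = 53 + 2*y**2 (S(y) = (y**2 + y*y) + 53 = (y**2 + y**2) + 53 = 2*y**2 + 53 = 53 + 2*y**2)
S(1 - 1*8) + 21540 = (53 + 2*(1 - 1*8)**2) + 21540 = (53 + 2*(1 - 8)**2) + 21540 = (53 + 2*(-7)**2) + 21540 = (53 + 2*49) + 21540 = (53 + 98) + 21540 = 151 + 21540 = 21691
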